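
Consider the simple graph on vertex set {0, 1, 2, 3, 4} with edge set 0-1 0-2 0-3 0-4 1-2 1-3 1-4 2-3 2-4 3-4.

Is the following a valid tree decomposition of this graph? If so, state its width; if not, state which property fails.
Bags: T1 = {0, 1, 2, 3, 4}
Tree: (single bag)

Yes; width 4.

Checking the three conditions: (i) the bags cover all of {0, 1, 2, 3, 4}; (ii) for each edge, some bag contains both endpoints; (iii) the bags containing any fixed vertex form a subtree. All hold, so the decomposition is valid with width 5 − 1 = 4.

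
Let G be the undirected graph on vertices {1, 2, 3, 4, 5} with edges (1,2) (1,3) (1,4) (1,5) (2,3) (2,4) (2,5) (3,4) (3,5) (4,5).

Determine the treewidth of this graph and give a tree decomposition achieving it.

Treewidth 4.
One such decomposition:
Bags: B1 = {1, 2, 3, 4, 5}
Tree: (single bag)

With just one bag of size 5, the width is 5 − 1 = 4, so tw(G) ≤ 4. For the lower bound, the 5 vertices {1, 2, 3, 4, 5} are pairwise adjacent, and any tree decomposition puts a clique entirely inside one bag — forcing width ≥ 4. Hence tw(G) = 4 exactly.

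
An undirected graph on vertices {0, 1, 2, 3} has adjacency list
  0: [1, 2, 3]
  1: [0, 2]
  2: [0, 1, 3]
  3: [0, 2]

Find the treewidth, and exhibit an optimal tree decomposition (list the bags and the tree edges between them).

The largest bag has 3 vertices, giving width 2; this decomposition certifies tw(G) ≤ 2. On the other hand G contains the 3-clique {0, 1, 2}. A clique must lie in a single bag of any decomposition, so no decomposition can have width below 2. Therefore the treewidth is 2.

Treewidth 2.
One such decomposition:
Bags: B1 = {0, 1, 2}  B2 = {0, 2, 3}
Tree: B1–B2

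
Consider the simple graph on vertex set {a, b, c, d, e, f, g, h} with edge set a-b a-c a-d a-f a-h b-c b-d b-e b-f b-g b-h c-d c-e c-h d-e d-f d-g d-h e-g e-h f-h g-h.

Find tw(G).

4

A width-4 tree decomposition is:
Bags: B1 = {a, b, d, f, h}  B2 = {a, b, c, d, h}  B3 = {b, c, d, e, h}  B4 = {b, d, e, g, h}
Tree: B1–B2, B2–B3, B3–B4
Every bag has size at most 5, so the width is 5 − 1 = 4 and tw(G) ≤ 4. Conversely, {b, d, e, g, h} is a clique of size 5, and the vertices of any clique must share a bag in every tree decomposition; so some bag has ≥ 5 vertices and tw(G) ≥ 4. The upper and lower bounds meet at 4, so that is the treewidth.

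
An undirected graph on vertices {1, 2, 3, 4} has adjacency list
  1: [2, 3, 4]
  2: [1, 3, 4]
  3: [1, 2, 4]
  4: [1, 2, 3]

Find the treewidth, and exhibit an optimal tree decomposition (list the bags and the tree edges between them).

With just one bag of size 4, the width is 4 − 1 = 3, so tw(G) ≤ 3. On the other hand G contains the 4-clique {1, 2, 3, 4}. A clique must lie in a single bag of any decomposition, so no decomposition can have width below 3. Therefore the treewidth is 3.

Treewidth 3.
One such decomposition:
Bags: B1 = {1, 2, 3, 4}
Tree: (single bag)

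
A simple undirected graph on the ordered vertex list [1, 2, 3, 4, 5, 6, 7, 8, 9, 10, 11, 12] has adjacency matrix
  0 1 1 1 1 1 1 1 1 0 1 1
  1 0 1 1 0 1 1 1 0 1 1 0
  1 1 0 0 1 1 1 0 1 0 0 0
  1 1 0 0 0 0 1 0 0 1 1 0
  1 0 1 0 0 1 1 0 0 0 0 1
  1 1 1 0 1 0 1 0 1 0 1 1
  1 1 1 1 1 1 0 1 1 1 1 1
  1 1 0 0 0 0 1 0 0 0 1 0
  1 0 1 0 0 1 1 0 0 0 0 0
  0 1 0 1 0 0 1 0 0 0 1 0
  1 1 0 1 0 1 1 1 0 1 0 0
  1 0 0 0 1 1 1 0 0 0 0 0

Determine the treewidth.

A width-4 tree decomposition is:
Bags: B1 = {2, 4, 7, 10, 11}  B2 = {1, 2, 4, 7, 11}  B3 = {1, 2, 6, 7, 11}  B4 = {1, 2, 3, 6, 7}  B5 = {1, 3, 5, 6, 7}  B6 = {1, 5, 6, 7, 12}  B7 = {1, 2, 7, 8, 11}  B8 = {1, 3, 6, 7, 9}
Tree: B1–B2, B2–B3, B3–B4, B4–B5, B5–B6, B3–B7, B5–B8
The largest bag has 5 vertices, giving width 4; this decomposition certifies tw(G) ≤ 4. Conversely, {1, 2, 7, 8, 11} is a clique of size 5, and the vertices of any clique must share a bag in every tree decomposition; so some bag has ≥ 5 vertices and tw(G) ≥ 4. Combining the bounds, tw(G) = 4.

4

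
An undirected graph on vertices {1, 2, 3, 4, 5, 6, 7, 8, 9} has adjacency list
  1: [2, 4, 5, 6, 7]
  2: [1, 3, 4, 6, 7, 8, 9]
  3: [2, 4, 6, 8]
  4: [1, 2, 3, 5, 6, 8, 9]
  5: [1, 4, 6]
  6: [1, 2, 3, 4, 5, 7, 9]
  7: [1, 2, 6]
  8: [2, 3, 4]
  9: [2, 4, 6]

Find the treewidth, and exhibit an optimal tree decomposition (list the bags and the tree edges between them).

Each bag holds 4 vertices, so the decomposition has width 3, which upper-bounds the treewidth. On the other hand G contains the 4-clique {2, 3, 4, 8}. A clique must lie in a single bag of any decomposition, so no decomposition can have width below 3. Therefore the treewidth is 3.

Treewidth 3.
Bags: B1 = {1, 4, 5, 6}  B2 = {1, 2, 4, 6}  B3 = {2, 3, 4, 6}  B4 = {2, 3, 4, 8}  B5 = {2, 4, 6, 9}  B6 = {1, 2, 6, 7}
Tree: B1–B2, B2–B3, B3–B4, B2–B5, B2–B6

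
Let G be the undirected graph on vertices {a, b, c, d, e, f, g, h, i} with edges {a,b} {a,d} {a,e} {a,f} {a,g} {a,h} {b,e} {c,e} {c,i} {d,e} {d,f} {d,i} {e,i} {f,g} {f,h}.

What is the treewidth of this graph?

2

A width-2 tree decomposition is:
Bags: B1 = {d, e, i}  B2 = {a, d, e}  B3 = {a, d, f}  B4 = {a, b, e}  B5 = {c, e, i}  B6 = {a, f, h}  B7 = {a, f, g}
Tree: B1–B2, B2–B3, B2–B4, B1–B5, B3–B6, B6–B7
The largest bag has 3 vertices, giving width 2; this decomposition certifies tw(G) ≤ 2. For the lower bound, the 3 vertices {c, e, i} are pairwise adjacent, and any tree decomposition puts a clique entirely inside one bag — forcing width ≥ 2. Hence tw(G) = 2 exactly.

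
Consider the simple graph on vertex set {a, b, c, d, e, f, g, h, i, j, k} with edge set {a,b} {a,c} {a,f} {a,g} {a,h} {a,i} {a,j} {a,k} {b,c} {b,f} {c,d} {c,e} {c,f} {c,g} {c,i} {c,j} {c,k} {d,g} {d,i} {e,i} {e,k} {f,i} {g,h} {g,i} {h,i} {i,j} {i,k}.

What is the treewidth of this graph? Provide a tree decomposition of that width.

Each bag holds 4 vertices, so the decomposition has width 3, which upper-bounds the treewidth. For the lower bound, the 4 vertices {a, b, c, f} are pairwise adjacent, and any tree decomposition puts a clique entirely inside one bag — forcing width ≥ 3. Therefore the treewidth is 3.

Treewidth 3.
One optimal decomposition is:
Bags: B1 = {a, c, i, k}  B2 = {a, c, f, i}  B3 = {a, c, i, j}  B4 = {a, c, g, i}  B5 = {a, g, h, i}  B6 = {a, b, c, f}  B7 = {c, e, i, k}  B8 = {c, d, g, i}
Tree: B1–B2, B1–B3, B3–B4, B4–B5, B2–B6, B1–B7, B4–B8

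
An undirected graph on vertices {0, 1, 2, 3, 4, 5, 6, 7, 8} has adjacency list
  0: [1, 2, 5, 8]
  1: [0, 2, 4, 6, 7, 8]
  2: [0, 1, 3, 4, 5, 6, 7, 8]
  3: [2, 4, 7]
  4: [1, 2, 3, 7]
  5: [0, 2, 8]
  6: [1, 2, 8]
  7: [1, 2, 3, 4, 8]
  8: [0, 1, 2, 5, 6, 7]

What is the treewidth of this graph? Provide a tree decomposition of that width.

Every bag has size at most 4, so the width is 4 − 1 = 3 and tw(G) ≤ 3. Conversely, {0, 1, 2, 8} is a clique of size 4, and the vertices of any clique must share a bag in every tree decomposition; so some bag has ≥ 4 vertices and tw(G) ≥ 3. Combining the bounds, tw(G) = 3.

Treewidth 3.
One such decomposition:
Bags: B1 = {1, 2, 4, 7}  B2 = {1, 2, 7, 8}  B3 = {0, 1, 2, 8}  B4 = {0, 2, 5, 8}  B5 = {1, 2, 6, 8}  B6 = {2, 3, 4, 7}
Tree: B1–B2, B2–B3, B3–B4, B3–B5, B1–B6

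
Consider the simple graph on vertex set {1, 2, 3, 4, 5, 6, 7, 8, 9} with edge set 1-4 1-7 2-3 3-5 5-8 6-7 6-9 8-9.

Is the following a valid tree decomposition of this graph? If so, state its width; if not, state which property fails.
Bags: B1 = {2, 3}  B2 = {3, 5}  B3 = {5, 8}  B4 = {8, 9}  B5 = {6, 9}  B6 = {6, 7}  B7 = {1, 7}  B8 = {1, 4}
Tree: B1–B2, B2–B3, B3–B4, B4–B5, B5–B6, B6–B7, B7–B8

Every vertex of G appears in some bag (union = {1, 2, 3, 4, 5, 6, 7, 8, 9}); every edge is covered by a bag; and for each vertex v the set of bags containing v is connected in the bag tree. The decomposition is therefore valid. The largest bag has 2 vertices, so the width is 1.

Yes; width 1.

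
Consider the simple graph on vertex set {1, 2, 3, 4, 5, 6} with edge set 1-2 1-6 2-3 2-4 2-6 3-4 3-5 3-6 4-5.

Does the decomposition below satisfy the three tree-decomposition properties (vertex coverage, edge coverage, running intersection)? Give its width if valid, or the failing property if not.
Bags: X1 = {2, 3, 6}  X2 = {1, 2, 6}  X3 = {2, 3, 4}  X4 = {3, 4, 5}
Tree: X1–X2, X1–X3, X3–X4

Vertex coverage: the bags together contain {1, 2, 3, 4, 5, 6}, the full vertex set. Edge coverage: each edge of G has both endpoints in at least one bag. Running intersection: for every vertex, the bags containing it form a connected subtree. All three properties hold, so this is a valid tree decomposition of width max|bag| − 1 = 2, and hence tw(G) ≤ 2.

Yes; width 2.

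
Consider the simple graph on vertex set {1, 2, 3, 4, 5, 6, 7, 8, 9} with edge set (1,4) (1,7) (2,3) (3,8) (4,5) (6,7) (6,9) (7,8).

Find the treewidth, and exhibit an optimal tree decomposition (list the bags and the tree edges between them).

Treewidth 1.
One optimal decomposition is:
Bags: B1 = {3, 8}  B2 = {7, 8}  B3 = {6, 7}  B4 = {1, 7}  B5 = {6, 9}  B6 = {1, 4}  B7 = {2, 3}  B8 = {4, 5}
Tree: B1–B2, B2–B3, B3–B4, B3–B5, B4–B6, B1–B7, B6–B8

The largest bag has 2 vertices, giving width 1; this decomposition certifies tw(G) ≤ 1. G has an edge, so its treewidth is at least 1. The upper and lower bounds meet at 1, so that is the treewidth.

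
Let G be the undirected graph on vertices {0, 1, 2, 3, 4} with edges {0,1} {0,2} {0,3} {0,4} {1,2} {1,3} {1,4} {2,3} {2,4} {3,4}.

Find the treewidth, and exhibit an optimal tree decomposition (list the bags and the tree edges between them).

A single bag containing all 5 vertices is trivially a valid decomposition of width 4. For the lower bound, the 5 vertices {0, 1, 2, 3, 4} are pairwise adjacent, and any tree decomposition puts a clique entirely inside one bag — forcing width ≥ 4. The upper and lower bounds meet at 4, so that is the treewidth.

Treewidth 4.
One such decomposition:
Bags: B1 = {0, 1, 2, 3, 4}
Tree: (single bag)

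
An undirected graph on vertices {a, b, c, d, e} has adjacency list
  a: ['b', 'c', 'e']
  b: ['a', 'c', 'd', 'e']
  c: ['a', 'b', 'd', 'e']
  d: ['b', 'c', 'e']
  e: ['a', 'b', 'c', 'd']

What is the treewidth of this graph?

3

A width-3 tree decomposition is:
Bags: B1 = {a, b, c, e}  B2 = {b, c, d, e}
Tree: B1–B2
Every bag has size at most 4, so the width is 4 − 1 = 3 and tw(G) ≤ 3. Conversely, {b, c, d, e} is a clique of size 4, and the vertices of any clique must share a bag in every tree decomposition; so some bag has ≥ 4 vertices and tw(G) ≥ 3. The upper and lower bounds meet at 3, so that is the treewidth.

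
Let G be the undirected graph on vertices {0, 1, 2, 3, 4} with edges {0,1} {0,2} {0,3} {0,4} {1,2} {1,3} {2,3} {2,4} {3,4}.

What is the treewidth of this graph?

A width-3 tree decomposition is:
Bags: B1 = {0, 1, 2, 3}  B2 = {0, 2, 3, 4}
Tree: B1–B2
The largest bag has 4 vertices, giving width 3; this decomposition certifies tw(G) ≤ 3. Conversely, {0, 1, 2, 3} is a clique of size 4, and the vertices of any clique must share a bag in every tree decomposition; so some bag has ≥ 4 vertices and tw(G) ≥ 3. Hence tw(G) = 3 exactly.

3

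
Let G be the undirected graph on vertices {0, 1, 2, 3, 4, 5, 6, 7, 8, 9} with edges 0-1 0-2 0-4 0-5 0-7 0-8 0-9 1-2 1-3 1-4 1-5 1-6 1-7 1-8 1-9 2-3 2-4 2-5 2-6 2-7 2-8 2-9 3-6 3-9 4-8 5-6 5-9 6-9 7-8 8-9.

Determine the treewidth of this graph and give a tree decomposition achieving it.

Treewidth 4.
One such decomposition:
Bags: B1 = {1, 2, 5, 6, 9}  B2 = {0, 1, 2, 5, 9}  B3 = {1, 2, 3, 6, 9}  B4 = {0, 1, 2, 8, 9}  B5 = {0, 1, 2, 4, 8}  B6 = {0, 1, 2, 7, 8}
Tree: B1–B2, B1–B3, B2–B4, B4–B5, B5–B6

Every bag has size at most 5, so the width is 5 − 1 = 4 and tw(G) ≤ 4. For the lower bound, the 5 vertices {0, 1, 2, 8, 9} are pairwise adjacent, and any tree decomposition puts a clique entirely inside one bag — forcing width ≥ 4. Therefore the treewidth is 4.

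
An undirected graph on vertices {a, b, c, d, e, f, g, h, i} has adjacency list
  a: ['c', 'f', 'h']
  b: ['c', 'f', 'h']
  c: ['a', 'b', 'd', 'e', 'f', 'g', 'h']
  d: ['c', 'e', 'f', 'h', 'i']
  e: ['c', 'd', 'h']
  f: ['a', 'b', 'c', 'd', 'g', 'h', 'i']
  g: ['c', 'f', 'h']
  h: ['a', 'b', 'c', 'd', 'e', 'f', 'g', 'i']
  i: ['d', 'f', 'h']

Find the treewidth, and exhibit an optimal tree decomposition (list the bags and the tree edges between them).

Treewidth 3.
One optimal decomposition is:
Bags: B1 = {b, c, f, h}  B2 = {c, d, f, h}  B3 = {a, c, f, h}  B4 = {c, d, e, h}  B5 = {d, f, h, i}  B6 = {c, f, g, h}
Tree: B1–B2, B1–B3, B2–B4, B2–B5, B2–B6

Every bag has size at most 4, so the width is 4 − 1 = 3 and tw(G) ≤ 3. Conversely, {c, d, e, h} is a clique of size 4, and the vertices of any clique must share a bag in every tree decomposition; so some bag has ≥ 4 vertices and tw(G) ≥ 3. The upper and lower bounds meet at 3, so that is the treewidth.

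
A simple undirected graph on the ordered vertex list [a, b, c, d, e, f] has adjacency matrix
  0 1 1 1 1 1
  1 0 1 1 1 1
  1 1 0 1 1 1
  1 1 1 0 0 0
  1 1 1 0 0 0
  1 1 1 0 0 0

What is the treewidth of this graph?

A width-3 tree decomposition is:
Bags: B1 = {a, b, c, d}  B2 = {a, b, c, e}  B3 = {a, b, c, f}
Tree: B1–B2, B2–B3
The largest bag has 4 vertices, giving width 3; this decomposition certifies tw(G) ≤ 3. On the other hand G contains the 4-clique {a, b, c, d}. A clique must lie in a single bag of any decomposition, so no decomposition can have width below 3. Hence tw(G) = 3 exactly.

3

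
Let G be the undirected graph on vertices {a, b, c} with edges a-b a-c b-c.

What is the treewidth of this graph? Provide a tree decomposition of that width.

With just one bag of size 3, the width is 3 − 1 = 2, so tw(G) ≤ 2. Conversely, {a, b, c} is a clique of size 3, and the vertices of any clique must share a bag in every tree decomposition; so some bag has ≥ 3 vertices and tw(G) ≥ 2. Therefore the treewidth is 2.

Treewidth 2.
One such decomposition:
Bags: B1 = {a, b, c}
Tree: (single bag)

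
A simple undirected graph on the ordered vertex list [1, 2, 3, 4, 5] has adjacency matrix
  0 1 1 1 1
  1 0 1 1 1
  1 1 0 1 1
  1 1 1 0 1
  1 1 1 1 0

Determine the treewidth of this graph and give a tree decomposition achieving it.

With just one bag of size 5, the width is 5 − 1 = 4, so tw(G) ≤ 4. Conversely, {1, 2, 3, 4, 5} is a clique of size 5, and the vertices of any clique must share a bag in every tree decomposition; so some bag has ≥ 5 vertices and tw(G) ≥ 4. The upper and lower bounds meet at 4, so that is the treewidth.

Treewidth 4.
One such decomposition:
Bags: B1 = {1, 2, 3, 4, 5}
Tree: (single bag)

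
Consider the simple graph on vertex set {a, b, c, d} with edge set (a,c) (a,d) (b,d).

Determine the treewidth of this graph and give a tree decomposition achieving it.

Treewidth 1.
One such decomposition:
Bags: B1 = {a, d}  B2 = {b, d}  B3 = {a, c}
Tree: B1–B2, B1–B3

The largest bag has 2 vertices, giving width 1; this decomposition certifies tw(G) ≤ 1. G has an edge, so its treewidth is at least 1. The upper and lower bounds meet at 1, so that is the treewidth.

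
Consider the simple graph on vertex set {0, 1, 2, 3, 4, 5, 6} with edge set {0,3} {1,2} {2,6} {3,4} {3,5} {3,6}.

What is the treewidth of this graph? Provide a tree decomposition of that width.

Treewidth 1.
One optimal decomposition is:
Bags: B1 = {0, 3}  B2 = {3, 5}  B3 = {3, 6}  B4 = {2, 6}  B5 = {1, 2}  B6 = {3, 4}
Tree: B1–B2, B1–B3, B3–B4, B4–B5, B1–B6

Every bag has size at most 2, so the width is 2 − 1 = 1 and tw(G) ≤ 1. G has an edge, so its treewidth is at least 1. The upper and lower bounds meet at 1, so that is the treewidth.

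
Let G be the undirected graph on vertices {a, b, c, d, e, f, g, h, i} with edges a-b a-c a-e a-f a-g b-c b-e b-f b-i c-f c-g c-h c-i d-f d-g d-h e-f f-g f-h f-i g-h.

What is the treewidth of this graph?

A width-3 tree decomposition is:
Bags: B1 = {a, c, f, g}  B2 = {c, f, g, h}  B3 = {a, b, c, f}  B4 = {a, b, e, f}  B5 = {b, c, f, i}  B6 = {d, f, g, h}
Tree: B1–B2, B1–B3, B3–B4, B3–B5, B2–B6
The largest bag has 4 vertices, giving width 3; this decomposition certifies tw(G) ≤ 3. Conversely, {d, f, g, h} is a clique of size 4, and the vertices of any clique must share a bag in every tree decomposition; so some bag has ≥ 4 vertices and tw(G) ≥ 3. Therefore the treewidth is 3.

3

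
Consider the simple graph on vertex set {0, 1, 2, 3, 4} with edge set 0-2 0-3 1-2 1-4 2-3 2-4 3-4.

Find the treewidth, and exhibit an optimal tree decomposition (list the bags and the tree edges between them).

Each bag holds 3 vertices, so the decomposition has width 2, which upper-bounds the treewidth. For the lower bound, the 3 vertices {1, 2, 4} are pairwise adjacent, and any tree decomposition puts a clique entirely inside one bag — forcing width ≥ 2. Hence tw(G) = 2 exactly.

Treewidth 2.
Bags: B1 = {1, 2, 4}  B2 = {2, 3, 4}  B3 = {0, 2, 3}
Tree: B1–B2, B2–B3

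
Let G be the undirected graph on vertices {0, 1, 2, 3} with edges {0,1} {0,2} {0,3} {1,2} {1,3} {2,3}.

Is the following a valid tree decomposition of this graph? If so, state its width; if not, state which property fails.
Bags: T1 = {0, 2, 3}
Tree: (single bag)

A tree decomposition must satisfy three properties: every vertex lies in some bag; for every edge, both endpoints lie together in some bag; and for every vertex, the bags containing it form a connected subtree. Here vertex 1 appears in no bag, so the decomposition is invalid.

No — vertex 1 appears in no bag.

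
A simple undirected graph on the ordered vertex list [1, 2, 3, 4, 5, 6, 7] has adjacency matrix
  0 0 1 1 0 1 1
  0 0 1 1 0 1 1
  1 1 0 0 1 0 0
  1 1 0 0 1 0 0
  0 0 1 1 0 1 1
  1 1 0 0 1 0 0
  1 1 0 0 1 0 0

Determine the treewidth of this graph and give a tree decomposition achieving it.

Treewidth 3.
One optimal decomposition is:
Bags: B1 = {1, 2, 5, 7}  B2 = {1, 2, 5, 6}  B3 = {1, 2, 4, 5}  B4 = {1, 2, 3, 5}
Tree: B1–B2, B2–B3, B3–B4

The largest bag has 4 vertices, giving width 3; this decomposition certifies tw(G) ≤ 3. For the lower bound: the 4 vertex sets {2,7}, {5,6}, {1}, {4} are disjoint, each induces a connected subgraph, and every pair is joined by at least one edge of G. Contracting each set to a single vertex therefore yields K_{4} as a minor, and since treewidth is minor-monotone, tw(G) ≥ tw(K_{4}) = 3. Hence tw(G) = 3 exactly.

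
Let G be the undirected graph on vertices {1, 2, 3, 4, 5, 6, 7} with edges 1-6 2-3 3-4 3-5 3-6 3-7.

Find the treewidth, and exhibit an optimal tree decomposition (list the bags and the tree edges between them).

Treewidth 1.
One such decomposition:
Bags: B1 = {3, 5}  B2 = {3, 7}  B3 = {3, 6}  B4 = {2, 3}  B5 = {3, 4}  B6 = {1, 6}
Tree: B1–B2, B2–B3, B3–B4, B1–B5, B3–B6

The largest bag has 2 vertices, giving width 1; this decomposition certifies tw(G) ≤ 1. Any graph with an edge has treewidth ≥ 1, and G has the edge 3–5. Therefore the treewidth is 1.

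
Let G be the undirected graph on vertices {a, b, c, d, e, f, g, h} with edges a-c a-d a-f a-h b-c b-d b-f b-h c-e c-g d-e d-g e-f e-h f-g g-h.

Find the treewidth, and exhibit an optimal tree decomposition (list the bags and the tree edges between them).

Every bag has size at most 5, so the width is 5 − 1 = 4 and tw(G) ≤ 4. For the lower bound: the 5 vertex sets {f,g}, {d,e}, {a,h}, {c}, {b} are disjoint, each induces a connected subgraph, and every pair is joined by at least one edge of G. Contracting each set to a single vertex therefore yields K_{5} as a minor, and since treewidth is minor-monotone, tw(G) ≥ tw(K_{5}) = 4. Therefore the treewidth is 4.

Treewidth 4.
One such decomposition:
Bags: B1 = {c, d, f, g, h}  B2 = {c, d, e, f, h}  B3 = {a, c, d, f, h}  B4 = {b, c, d, f, h}
Tree: B1–B2, B2–B3, B3–B4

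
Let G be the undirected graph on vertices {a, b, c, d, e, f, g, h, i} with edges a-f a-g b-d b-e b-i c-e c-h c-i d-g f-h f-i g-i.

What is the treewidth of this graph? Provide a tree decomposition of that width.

Treewidth 3.
Bags: B1 = {b, c, d, e}  B2 = {b, c, d, i}  B3 = {c, d, g, i}  B4 = {c, g, h, i}  B5 = {f, g, h, i}  B6 = {a, f, g, h}
Tree: B1–B2, B2–B3, B3–B4, B4–B5, B5–B6

The largest bag has 4 vertices, giving width 3; this decomposition certifies tw(G) ≤ 3. For the lower bound: the 4 vertex sets {b,d,e}, {c}, {i}, {a,f,g,h} are disjoint, each induces a connected subgraph, and every pair is joined by at least one edge of G. Contracting each set to a single vertex therefore yields K_{4} as a minor, and since treewidth is minor-monotone, tw(G) ≥ tw(K_{4}) = 3. Hence tw(G) = 3 exactly.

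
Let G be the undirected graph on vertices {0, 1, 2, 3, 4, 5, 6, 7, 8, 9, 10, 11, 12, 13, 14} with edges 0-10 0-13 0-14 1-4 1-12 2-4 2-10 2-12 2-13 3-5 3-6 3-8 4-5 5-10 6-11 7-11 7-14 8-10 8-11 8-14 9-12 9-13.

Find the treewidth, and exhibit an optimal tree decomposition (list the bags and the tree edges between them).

Each bag holds 4 vertices, so the decomposition has width 3, which upper-bounds the treewidth. For the lower bound: the 4 vertex sets {1,9,12}, {13}, {2}, {0,4,5,10} are disjoint, each induces a connected subgraph, and every pair is joined by at least one edge of G. Contracting each set to a single vertex therefore yields K_{4} as a minor, and since treewidth is minor-monotone, tw(G) ≥ tw(K_{4}) = 3. Therefore the treewidth is 3.

Treewidth 3.
One such decomposition:
Bags: B1 = {1, 9, 12, 13}  B2 = {1, 2, 12, 13}  B3 = {1, 2, 4, 13}  B4 = {0, 2, 4, 13}  B5 = {0, 2, 4, 10}  B6 = {0, 4, 5, 10}  B7 = {0, 5, 10, 14}  B8 = {5, 8, 10, 14}  B9 = {3, 5, 8, 14}  B10 = {3, 7, 8, 14}  B11 = {3, 7, 8, 11}  B12 = {3, 6, 7, 11}
Tree: B1–B2, B2–B3, B3–B4, B4–B5, B5–B6, B6–B7, B7–B8, B8–B9, B9–B10, B10–B11, B11–B12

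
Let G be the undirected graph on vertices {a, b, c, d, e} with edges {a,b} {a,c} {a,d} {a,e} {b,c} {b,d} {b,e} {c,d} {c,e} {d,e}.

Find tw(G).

A width-4 tree decomposition is:
Bags: B1 = {a, b, c, d, e}
Tree: (single bag)
A single bag containing all 5 vertices is trivially a valid decomposition of width 4. Conversely, {a, b, c, d, e} is a clique of size 5, and the vertices of any clique must share a bag in every tree decomposition; so some bag has ≥ 5 vertices and tw(G) ≥ 4. Therefore the treewidth is 4.

4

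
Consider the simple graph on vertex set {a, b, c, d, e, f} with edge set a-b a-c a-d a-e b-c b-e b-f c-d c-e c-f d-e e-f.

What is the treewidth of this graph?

3

A width-3 tree decomposition is:
Bags: B1 = {a, b, c, e}  B2 = {b, c, e, f}  B3 = {a, c, d, e}
Tree: B1–B2, B1–B3
The largest bag has 4 vertices, giving width 3; this decomposition certifies tw(G) ≤ 3. On the other hand G contains the 4-clique {a, c, d, e}. A clique must lie in a single bag of any decomposition, so no decomposition can have width below 3. Hence tw(G) = 3 exactly.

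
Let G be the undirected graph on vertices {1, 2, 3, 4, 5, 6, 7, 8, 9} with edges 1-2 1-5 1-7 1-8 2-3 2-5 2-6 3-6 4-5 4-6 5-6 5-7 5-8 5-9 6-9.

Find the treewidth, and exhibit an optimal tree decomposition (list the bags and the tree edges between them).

Each bag holds 3 vertices, so the decomposition has width 2, which upper-bounds the treewidth. On the other hand G contains the 3-clique {2, 3, 6}. A clique must lie in a single bag of any decomposition, so no decomposition can have width below 2. The upper and lower bounds meet at 2, so that is the treewidth.

Treewidth 2.
One optimal decomposition is:
Bags: B1 = {1, 5, 8}  B2 = {1, 2, 5}  B3 = {2, 5, 6}  B4 = {2, 3, 6}  B5 = {1, 5, 7}  B6 = {4, 5, 6}  B7 = {5, 6, 9}
Tree: B1–B2, B2–B3, B3–B4, B1–B5, B3–B6, B3–B7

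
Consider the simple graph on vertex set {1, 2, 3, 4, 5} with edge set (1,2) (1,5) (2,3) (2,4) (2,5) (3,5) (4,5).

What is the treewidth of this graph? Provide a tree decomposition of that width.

Treewidth 2.
One optimal decomposition is:
Bags: B1 = {2, 3, 5}  B2 = {1, 2, 5}  B3 = {2, 4, 5}
Tree: B1–B2, B1–B3

Every bag has size at most 3, so the width is 3 − 1 = 2 and tw(G) ≤ 2. Conversely, {1, 2, 5} is a clique of size 3, and the vertices of any clique must share a bag in every tree decomposition; so some bag has ≥ 3 vertices and tw(G) ≥ 2. The upper and lower bounds meet at 2, so that is the treewidth.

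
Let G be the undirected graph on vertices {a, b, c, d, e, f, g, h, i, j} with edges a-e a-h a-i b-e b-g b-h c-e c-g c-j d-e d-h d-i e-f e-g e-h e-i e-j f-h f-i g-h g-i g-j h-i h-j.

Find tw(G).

A width-3 tree decomposition is:
Bags: B1 = {e, f, h, i}  B2 = {e, g, h, i}  B3 = {e, g, h, j}  B4 = {c, e, g, j}  B5 = {b, e, g, h}  B6 = {d, e, h, i}  B7 = {a, e, h, i}
Tree: B1–B2, B2–B3, B3–B4, B3–B5, B2–B6, B6–B7
The largest bag has 4 vertices, giving width 3; this decomposition certifies tw(G) ≤ 3. On the other hand G contains the 4-clique {e, g, h, j}. A clique must lie in a single bag of any decomposition, so no decomposition can have width below 3. Combining the bounds, tw(G) = 3.

3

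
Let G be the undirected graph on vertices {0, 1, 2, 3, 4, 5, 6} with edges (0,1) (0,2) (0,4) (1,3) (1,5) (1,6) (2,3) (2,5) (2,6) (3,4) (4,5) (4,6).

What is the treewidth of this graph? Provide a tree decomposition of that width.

Treewidth 3.
Bags: B1 = {1, 2, 4, 6}  B2 = {1, 2, 4, 5}  B3 = {0, 1, 2, 4}  B4 = {1, 2, 3, 4}
Tree: B1–B2, B2–B3, B3–B4

Every bag has size at most 4, so the width is 4 − 1 = 3 and tw(G) ≤ 3. For the lower bound: the 4 vertex sets {4,6}, {1,5}, {2}, {0} are disjoint, each induces a connected subgraph, and every pair is joined by at least one edge of G. Contracting each set to a single vertex therefore yields K_{4} as a minor, and since treewidth is minor-monotone, tw(G) ≥ tw(K_{4}) = 3. Therefore the treewidth is 3.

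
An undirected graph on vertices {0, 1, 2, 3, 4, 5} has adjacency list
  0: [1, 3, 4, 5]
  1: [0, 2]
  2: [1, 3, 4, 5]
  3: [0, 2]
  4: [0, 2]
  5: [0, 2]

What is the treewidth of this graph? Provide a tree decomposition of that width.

Every bag has size at most 3, so the width is 3 − 1 = 2 and tw(G) ≤ 2. The edges 2–1–0–4–2 form a cycle, so G is not a tree and its treewidth is at least 2. Hence tw(G) = 2 exactly.

Treewidth 2.
One optimal decomposition is:
Bags: B1 = {0, 1, 2}  B2 = {0, 2, 4}  B3 = {0, 2, 5}  B4 = {0, 2, 3}
Tree: B1–B2, B2–B3, B3–B4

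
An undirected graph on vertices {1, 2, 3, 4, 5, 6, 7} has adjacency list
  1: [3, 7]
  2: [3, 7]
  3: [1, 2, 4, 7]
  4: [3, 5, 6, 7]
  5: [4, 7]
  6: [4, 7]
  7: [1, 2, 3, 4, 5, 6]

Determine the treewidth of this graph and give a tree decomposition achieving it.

The largest bag has 3 vertices, giving width 2; this decomposition certifies tw(G) ≤ 2. For the lower bound, the 3 vertices {1, 3, 7} are pairwise adjacent, and any tree decomposition puts a clique entirely inside one bag — forcing width ≥ 2. Therefore the treewidth is 2.

Treewidth 2.
Bags: B1 = {1, 3, 7}  B2 = {2, 3, 7}  B3 = {3, 4, 7}  B4 = {4, 6, 7}  B5 = {4, 5, 7}
Tree: B1–B2, B2–B3, B3–B4, B3–B5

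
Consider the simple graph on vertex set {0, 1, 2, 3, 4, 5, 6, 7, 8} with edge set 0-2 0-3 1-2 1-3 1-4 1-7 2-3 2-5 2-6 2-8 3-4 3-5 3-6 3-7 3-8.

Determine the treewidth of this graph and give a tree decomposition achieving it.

Treewidth 2.
One optimal decomposition is:
Bags: B1 = {1, 3, 4}  B2 = {1, 2, 3}  B3 = {0, 2, 3}  B4 = {2, 3, 6}  B5 = {2, 3, 5}  B6 = {1, 3, 7}  B7 = {2, 3, 8}
Tree: B1–B2, B2–B3, B3–B4, B4–B5, B2–B6, B2–B7

Each bag holds 3 vertices, so the decomposition has width 2, which upper-bounds the treewidth. For the lower bound, the 3 vertices {0, 2, 3} are pairwise adjacent, and any tree decomposition puts a clique entirely inside one bag — forcing width ≥ 2. Therefore the treewidth is 2.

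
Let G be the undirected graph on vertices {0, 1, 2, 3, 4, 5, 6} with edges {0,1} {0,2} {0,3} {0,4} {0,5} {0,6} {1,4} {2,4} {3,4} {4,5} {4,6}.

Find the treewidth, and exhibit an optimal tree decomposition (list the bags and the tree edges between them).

Treewidth 2.
One such decomposition:
Bags: B1 = {0, 2, 4}  B2 = {0, 3, 4}  B3 = {0, 4, 5}  B4 = {0, 4, 6}  B5 = {0, 1, 4}
Tree: B1–B2, B1–B3, B2–B4, B3–B5

The largest bag has 3 vertices, giving width 2; this decomposition certifies tw(G) ≤ 2. For the lower bound, the 3 vertices {0, 1, 4} are pairwise adjacent, and any tree decomposition puts a clique entirely inside one bag — forcing width ≥ 2. Combining the bounds, tw(G) = 2.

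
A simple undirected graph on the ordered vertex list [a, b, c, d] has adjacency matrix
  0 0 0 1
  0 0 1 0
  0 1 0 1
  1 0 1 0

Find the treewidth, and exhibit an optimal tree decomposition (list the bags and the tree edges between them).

Treewidth 1.
Bags: B1 = {b, c}  B2 = {c, d}  B3 = {a, d}
Tree: B1–B2, B2–B3

The largest bag has 2 vertices, giving width 1; this decomposition certifies tw(G) ≤ 1. G has an edge, so its treewidth is at least 1. Therefore the treewidth is 1.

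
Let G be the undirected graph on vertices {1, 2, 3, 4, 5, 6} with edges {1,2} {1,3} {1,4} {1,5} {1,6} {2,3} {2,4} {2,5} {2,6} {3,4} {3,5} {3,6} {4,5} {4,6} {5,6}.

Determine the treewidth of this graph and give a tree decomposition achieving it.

With just one bag of size 6, the width is 6 − 1 = 5, so tw(G) ≤ 5. For the lower bound, the 6 vertices {1, 2, 3, 4, 5, 6} are pairwise adjacent, and any tree decomposition puts a clique entirely inside one bag — forcing width ≥ 5. Hence tw(G) = 5 exactly.

Treewidth 5.
One such decomposition:
Bags: B1 = {1, 2, 3, 4, 5, 6}
Tree: (single bag)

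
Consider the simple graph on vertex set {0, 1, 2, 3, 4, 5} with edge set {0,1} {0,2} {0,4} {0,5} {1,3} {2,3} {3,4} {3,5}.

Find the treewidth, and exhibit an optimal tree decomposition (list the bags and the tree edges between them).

Each bag holds 3 vertices, so the decomposition has width 2, which upper-bounds the treewidth. For the lower bound, G contains the cycle 2–3–5–0–2, so G is not a forest; only forests have treewidth ≤ 1, hence tw(G) ≥ 2. The upper and lower bounds meet at 2, so that is the treewidth.

Treewidth 2.
One such decomposition:
Bags: B1 = {0, 2, 3}  B2 = {0, 3, 5}  B3 = {0, 3, 4}  B4 = {0, 1, 3}
Tree: B1–B2, B2–B3, B3–B4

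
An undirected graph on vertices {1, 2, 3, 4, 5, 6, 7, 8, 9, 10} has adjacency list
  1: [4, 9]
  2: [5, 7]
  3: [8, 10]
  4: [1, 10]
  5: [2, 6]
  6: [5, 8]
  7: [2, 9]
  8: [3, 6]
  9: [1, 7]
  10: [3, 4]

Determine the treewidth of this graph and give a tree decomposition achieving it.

Treewidth 2.
One optimal decomposition is:
Bags: B1 = {2, 5, 6}  B2 = {2, 6, 7}  B3 = {6, 7, 9}  B4 = {1, 6, 9}  B5 = {1, 4, 6}  B6 = {4, 6, 10}  B7 = {3, 6, 10}  B8 = {3, 6, 8}
Tree: B1–B2, B2–B3, B3–B4, B4–B5, B5–B6, B6–B7, B7–B8

The largest bag has 3 vertices, giving width 2; this decomposition certifies tw(G) ≤ 2. Since 6–5–2–7–9–1–4–10–3–8–6 is a cycle in G, G is not acyclic. Forests are exactly the graphs of treewidth ≤ 1, so tw(G) ≥ 2. Combining the bounds, tw(G) = 2.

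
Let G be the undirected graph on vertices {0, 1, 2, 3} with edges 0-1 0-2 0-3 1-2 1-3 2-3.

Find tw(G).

A width-3 tree decomposition is:
Bags: B1 = {0, 1, 2, 3}
Tree: (single bag)
With just one bag of size 4, the width is 4 − 1 = 3, so tw(G) ≤ 3. Conversely, {0, 1, 2, 3} is a clique of size 4, and the vertices of any clique must share a bag in every tree decomposition; so some bag has ≥ 4 vertices and tw(G) ≥ 3. The upper and lower bounds meet at 3, so that is the treewidth.

3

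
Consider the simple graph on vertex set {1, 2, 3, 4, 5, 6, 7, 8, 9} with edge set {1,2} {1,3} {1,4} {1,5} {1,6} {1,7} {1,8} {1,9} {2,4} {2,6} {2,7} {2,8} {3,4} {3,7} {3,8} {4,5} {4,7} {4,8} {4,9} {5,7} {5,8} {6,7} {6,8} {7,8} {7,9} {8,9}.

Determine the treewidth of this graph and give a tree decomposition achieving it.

Treewidth 4.
One such decomposition:
Bags: B1 = {1, 4, 5, 7, 8}  B2 = {1, 4, 7, 8, 9}  B3 = {1, 3, 4, 7, 8}  B4 = {1, 2, 4, 7, 8}  B5 = {1, 2, 6, 7, 8}
Tree: B1–B2, B2–B3, B2–B4, B4–B5

The largest bag has 5 vertices, giving width 4; this decomposition certifies tw(G) ≤ 4. Conversely, {1, 4, 7, 8, 9} is a clique of size 5, and the vertices of any clique must share a bag in every tree decomposition; so some bag has ≥ 5 vertices and tw(G) ≥ 4. Combining the bounds, tw(G) = 4.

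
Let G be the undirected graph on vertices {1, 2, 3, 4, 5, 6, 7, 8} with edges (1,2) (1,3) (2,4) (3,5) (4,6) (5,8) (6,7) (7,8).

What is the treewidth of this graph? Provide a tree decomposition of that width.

Treewidth 2.
One such decomposition:
Bags: B1 = {4, 6, 7}  B2 = {2, 4, 7}  B3 = {1, 2, 7}  B4 = {1, 3, 7}  B5 = {3, 5, 7}  B6 = {5, 7, 8}
Tree: B1–B2, B2–B3, B3–B4, B4–B5, B5–B6

Each bag holds 3 vertices, so the decomposition has width 2, which upper-bounds the treewidth. The edges 7–6–4–2–1–3–5–8–7 form a cycle, so G is not a tree and its treewidth is at least 2. Combining the bounds, tw(G) = 2.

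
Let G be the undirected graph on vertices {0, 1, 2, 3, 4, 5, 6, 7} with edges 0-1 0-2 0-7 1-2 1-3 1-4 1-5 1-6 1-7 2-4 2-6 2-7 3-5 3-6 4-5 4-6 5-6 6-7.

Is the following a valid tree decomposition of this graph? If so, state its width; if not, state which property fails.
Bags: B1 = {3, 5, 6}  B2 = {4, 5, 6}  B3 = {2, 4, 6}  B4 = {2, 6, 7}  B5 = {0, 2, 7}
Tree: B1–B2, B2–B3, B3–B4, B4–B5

No — vertex 1 appears in no bag.

A tree decomposition must satisfy three properties: every vertex lies in some bag; for every edge, both endpoints lie together in some bag; and for every vertex, the bags containing it form a connected subtree. Here vertex 1 appears in no bag, so the decomposition is invalid.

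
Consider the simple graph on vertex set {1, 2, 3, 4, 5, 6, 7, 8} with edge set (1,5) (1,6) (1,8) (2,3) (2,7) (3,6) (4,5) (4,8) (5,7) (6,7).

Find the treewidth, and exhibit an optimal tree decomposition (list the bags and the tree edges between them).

Every bag has size at most 3, so the width is 3 − 1 = 2 and tw(G) ≤ 2. The edges 4–8–1–5–4 form a cycle, so G is not a tree and its treewidth is at least 2. Combining the bounds, tw(G) = 2.

Treewidth 2.
Bags: B1 = {4, 5, 8}  B2 = {1, 5, 8}  B3 = {1, 5, 7}  B4 = {1, 6, 7}  B5 = {2, 6, 7}  B6 = {2, 3, 6}
Tree: B1–B2, B2–B3, B3–B4, B4–B5, B5–B6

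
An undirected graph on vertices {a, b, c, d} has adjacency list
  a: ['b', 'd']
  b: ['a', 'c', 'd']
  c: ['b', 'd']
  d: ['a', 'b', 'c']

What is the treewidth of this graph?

2

A width-2 tree decomposition is:
Bags: B1 = {a, b, d}  B2 = {b, c, d}
Tree: B1–B2
Each bag holds 3 vertices, so the decomposition has width 2, which upper-bounds the treewidth. For the lower bound, the 3 vertices {b, c, d} are pairwise adjacent, and any tree decomposition puts a clique entirely inside one bag — forcing width ≥ 2. Therefore the treewidth is 2.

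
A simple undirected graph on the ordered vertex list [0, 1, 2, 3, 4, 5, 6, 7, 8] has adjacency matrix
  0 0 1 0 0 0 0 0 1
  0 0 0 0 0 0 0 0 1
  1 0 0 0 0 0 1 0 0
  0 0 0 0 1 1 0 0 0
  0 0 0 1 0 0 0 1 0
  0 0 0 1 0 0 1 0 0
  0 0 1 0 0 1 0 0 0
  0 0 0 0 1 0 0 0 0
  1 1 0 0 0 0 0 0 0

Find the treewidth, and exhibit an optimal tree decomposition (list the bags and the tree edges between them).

Treewidth 1.
One optimal decomposition is:
Bags: B1 = {1, 8}  B2 = {0, 8}  B3 = {0, 2}  B4 = {2, 6}  B5 = {5, 6}  B6 = {3, 5}  B7 = {3, 4}  B8 = {4, 7}
Tree: B1–B2, B2–B3, B3–B4, B4–B5, B5–B6, B6–B7, B7–B8

Each bag holds 2 vertices, so the decomposition has width 1, which upper-bounds the treewidth. Since G has at least one edge (e.g. 1–8), it is not an edgeless graph, so tw(G) ≥ 1. Combining the bounds, tw(G) = 1.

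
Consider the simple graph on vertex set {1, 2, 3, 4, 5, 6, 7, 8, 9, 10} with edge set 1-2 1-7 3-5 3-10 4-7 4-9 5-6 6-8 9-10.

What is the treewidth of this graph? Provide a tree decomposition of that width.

The largest bag has 2 vertices, giving width 1; this decomposition certifies tw(G) ≤ 1. G has an edge, so its treewidth is at least 1. The upper and lower bounds meet at 1, so that is the treewidth.

Treewidth 1.
Bags: B1 = {1, 2}  B2 = {1, 7}  B3 = {4, 7}  B4 = {4, 9}  B5 = {9, 10}  B6 = {3, 10}  B7 = {3, 5}  B8 = {5, 6}  B9 = {6, 8}
Tree: B1–B2, B2–B3, B3–B4, B4–B5, B5–B6, B6–B7, B7–B8, B8–B9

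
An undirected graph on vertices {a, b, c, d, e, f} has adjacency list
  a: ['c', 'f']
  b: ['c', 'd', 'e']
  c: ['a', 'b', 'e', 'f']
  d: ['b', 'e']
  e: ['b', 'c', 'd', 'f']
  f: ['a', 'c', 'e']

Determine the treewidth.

A width-2 tree decomposition is:
Bags: B1 = {b, d, e}  B2 = {b, c, e}  B3 = {c, e, f}  B4 = {a, c, f}
Tree: B1–B2, B2–B3, B3–B4
Every bag has size at most 3, so the width is 3 − 1 = 2 and tw(G) ≤ 2. For the lower bound, the 3 vertices {b, d, e} are pairwise adjacent, and any tree decomposition puts a clique entirely inside one bag — forcing width ≥ 2. Hence tw(G) = 2 exactly.

2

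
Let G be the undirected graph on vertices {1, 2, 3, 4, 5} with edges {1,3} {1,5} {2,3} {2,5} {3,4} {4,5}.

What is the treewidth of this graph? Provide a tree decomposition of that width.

Every bag has size at most 3, so the width is 3 − 1 = 2 and tw(G) ≤ 2. Since 5–1–3–2–5 is a cycle in G, G is not acyclic. Forests are exactly the graphs of treewidth ≤ 1, so tw(G) ≥ 2. Combining the bounds, tw(G) = 2.

Treewidth 2.
One such decomposition:
Bags: B1 = {1, 3, 5}  B2 = {2, 3, 5}  B3 = {3, 4, 5}
Tree: B1–B2, B2–B3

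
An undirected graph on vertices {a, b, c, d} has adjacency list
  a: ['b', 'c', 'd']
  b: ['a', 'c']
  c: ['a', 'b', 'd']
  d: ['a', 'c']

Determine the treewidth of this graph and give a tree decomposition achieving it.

Treewidth 2.
One optimal decomposition is:
Bags: B1 = {a, c, d}  B2 = {a, b, c}
Tree: B1–B2

Each bag holds 3 vertices, so the decomposition has width 2, which upper-bounds the treewidth. On the other hand G contains the 3-clique {a, c, d}. A clique must lie in a single bag of any decomposition, so no decomposition can have width below 2. Therefore the treewidth is 2.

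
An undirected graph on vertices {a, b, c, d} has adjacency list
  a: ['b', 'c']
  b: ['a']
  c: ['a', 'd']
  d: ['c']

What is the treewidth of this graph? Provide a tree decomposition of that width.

The largest bag has 2 vertices, giving width 1; this decomposition certifies tw(G) ≤ 1. Since G has at least one edge (e.g. a–c), it is not an edgeless graph, so tw(G) ≥ 1. Hence tw(G) = 1 exactly.

Treewidth 1.
One such decomposition:
Bags: B1 = {a, c}  B2 = {c, d}  B3 = {a, b}
Tree: B1–B2, B1–B3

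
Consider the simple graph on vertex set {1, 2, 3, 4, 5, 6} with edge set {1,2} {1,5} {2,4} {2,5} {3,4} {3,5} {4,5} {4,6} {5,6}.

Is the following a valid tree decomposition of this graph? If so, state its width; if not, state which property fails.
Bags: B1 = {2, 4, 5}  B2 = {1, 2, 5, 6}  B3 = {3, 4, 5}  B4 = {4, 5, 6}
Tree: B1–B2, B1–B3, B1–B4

No — bags containing vertex 6 are not connected in the tree.

A tree decomposition must satisfy three properties: every vertex lies in some bag; for every edge, both endpoints lie together in some bag; and for every vertex, the bags containing it form a connected subtree. Here bags containing vertex 6 are not connected in the tree, so the decomposition is invalid.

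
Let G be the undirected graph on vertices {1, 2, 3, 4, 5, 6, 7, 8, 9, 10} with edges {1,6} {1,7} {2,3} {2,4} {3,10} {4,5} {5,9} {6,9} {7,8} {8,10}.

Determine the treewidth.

A width-2 tree decomposition is:
Bags: B1 = {1, 6, 7}  B2 = {6, 7, 8}  B3 = {6, 8, 10}  B4 = {3, 6, 10}  B5 = {2, 3, 6}  B6 = {2, 4, 6}  B7 = {4, 5, 6}  B8 = {5, 6, 9}
Tree: B1–B2, B2–B3, B3–B4, B4–B5, B5–B6, B6–B7, B7–B8
Each bag holds 3 vertices, so the decomposition has width 2, which upper-bounds the treewidth. For the lower bound, G contains the cycle 6–1–7–8–10–3–2–4–5–9–6, so G is not a forest; only forests have treewidth ≤ 1, hence tw(G) ≥ 2. Therefore the treewidth is 2.

2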